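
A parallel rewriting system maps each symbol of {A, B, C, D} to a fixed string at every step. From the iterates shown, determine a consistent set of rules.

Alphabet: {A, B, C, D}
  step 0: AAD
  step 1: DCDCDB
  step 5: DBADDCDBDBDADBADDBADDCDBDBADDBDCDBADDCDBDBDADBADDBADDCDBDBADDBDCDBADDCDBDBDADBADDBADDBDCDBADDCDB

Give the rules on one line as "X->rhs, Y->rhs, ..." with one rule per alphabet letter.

A->DC, B->AD, C->DA, D->DB

  step 0 ⇒ step 1: AAD ⇒ DC·DC·DB
    A ↦ DC
    D ↦ DB
    B ↦ AD  (constrained at step 1)
    C ↦ DA  (constrained at step 1)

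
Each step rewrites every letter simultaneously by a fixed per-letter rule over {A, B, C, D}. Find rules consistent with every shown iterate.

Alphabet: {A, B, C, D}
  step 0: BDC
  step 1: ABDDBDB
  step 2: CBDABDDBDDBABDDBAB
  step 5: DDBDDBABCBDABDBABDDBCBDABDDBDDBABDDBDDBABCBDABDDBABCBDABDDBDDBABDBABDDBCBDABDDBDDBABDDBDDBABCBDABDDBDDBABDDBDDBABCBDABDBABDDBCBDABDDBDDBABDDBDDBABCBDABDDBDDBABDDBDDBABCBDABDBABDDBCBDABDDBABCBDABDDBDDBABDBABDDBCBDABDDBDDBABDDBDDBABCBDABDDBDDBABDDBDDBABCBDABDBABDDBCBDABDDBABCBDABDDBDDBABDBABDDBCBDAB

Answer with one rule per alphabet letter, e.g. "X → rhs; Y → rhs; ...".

A->CBD, B->AB, C->DB, D->DDB

  step 1 ⇒ step 2: ABDDBDB ⇒ CBD·AB·DDB·DDB·AB·DDB·AB
    A ↦ CBD
    B ↦ AB
    D ↦ DDB
  step 0 ⇒ step 1: BDC ⇒ AB·DDB·DB
    C ↦ DB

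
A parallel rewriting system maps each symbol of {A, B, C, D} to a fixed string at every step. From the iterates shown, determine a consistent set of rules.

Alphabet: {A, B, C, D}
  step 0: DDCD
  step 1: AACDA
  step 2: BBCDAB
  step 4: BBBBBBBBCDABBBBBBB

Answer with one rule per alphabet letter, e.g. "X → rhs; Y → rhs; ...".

  step 1 ⇒ step 2: AACDA ⇒ B·B·CD·A·B
    A ↦ B
    C ↦ CD
    D ↦ A
    B ↦ BB  (constrained at step 2)

A->B, B->BB, C->CD, D->A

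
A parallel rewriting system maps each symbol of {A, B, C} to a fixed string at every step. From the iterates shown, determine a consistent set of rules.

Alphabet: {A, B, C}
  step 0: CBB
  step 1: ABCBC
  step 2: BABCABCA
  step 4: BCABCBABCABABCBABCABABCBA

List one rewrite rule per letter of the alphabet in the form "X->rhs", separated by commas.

A->BA, B->BC, C->A

  step 1 ⇒ step 2: ABCBC ⇒ BA·BC·A·BC·A
    A ↦ BA
    B ↦ BC
    C ↦ A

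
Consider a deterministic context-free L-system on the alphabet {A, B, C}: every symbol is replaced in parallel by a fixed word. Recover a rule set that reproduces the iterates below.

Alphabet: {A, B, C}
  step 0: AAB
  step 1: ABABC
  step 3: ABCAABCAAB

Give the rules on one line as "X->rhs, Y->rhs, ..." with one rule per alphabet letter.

  step 0 ⇒ step 1: AAB ⇒ AB·AB·C
    A ↦ AB
    B ↦ C
    C ↦ A  (constrained at step 1)

A->AB, B->C, C->A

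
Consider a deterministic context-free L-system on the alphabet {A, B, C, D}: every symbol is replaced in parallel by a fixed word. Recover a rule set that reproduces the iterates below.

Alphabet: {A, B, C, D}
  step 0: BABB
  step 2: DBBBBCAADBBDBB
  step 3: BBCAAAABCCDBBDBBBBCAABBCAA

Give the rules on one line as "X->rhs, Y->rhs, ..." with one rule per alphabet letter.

  step 2 ⇒ step 3: DBBBBCAADBBDBB ⇒ BBC·A·A·A·A·BCC·DBB·DBB·BBC·A·A·BBC·A·A
    A ↦ DBB
    B ↦ A
    C ↦ BCC
    D ↦ BBC

A->DBB, B->A, C->BCC, D->BBC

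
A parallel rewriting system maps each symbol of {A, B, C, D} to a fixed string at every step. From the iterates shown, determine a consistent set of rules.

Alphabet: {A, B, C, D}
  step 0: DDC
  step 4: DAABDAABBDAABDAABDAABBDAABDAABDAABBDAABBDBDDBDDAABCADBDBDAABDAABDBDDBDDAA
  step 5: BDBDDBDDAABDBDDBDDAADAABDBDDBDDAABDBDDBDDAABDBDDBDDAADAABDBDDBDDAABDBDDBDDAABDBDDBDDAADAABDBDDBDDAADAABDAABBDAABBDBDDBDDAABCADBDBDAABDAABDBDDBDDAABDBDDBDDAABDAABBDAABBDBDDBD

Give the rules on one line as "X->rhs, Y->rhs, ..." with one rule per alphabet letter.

  step 4 ⇒ step 5: DAABDAABBDAABDAABDAABBDAABDAABDAABBDAABBDBDDBDDAABCADBDBDAABDAABDBDDBDDAA ⇒ B·DBD·DBD·DAA·B·DBD·DBD·DAA·DAA·B·DBD·DBD·DAA·B·DBD·DBD·DAA·B·DBD·DBD·DAA·DAA·B·DBD·DBD·DAA·B·DBD·DBD·DAA·B·DBD·DBD·DAA·DAA·B·DBD·DBD·DAA·DAA·B·DAA·B·B·DAA·B·B·DBD·DBD·DAA·BCA·DBD·B·DAA·B·DAA·B·DBD·DBD·DAA·B·DBD·DBD·DAA·B·DAA·B·B·DAA·B·B·DBD·DBD
    A ↦ DBD
    B ↦ DAA
    C ↦ BCA
    D ↦ B

A->DBD, B->DAA, C->BCA, D->B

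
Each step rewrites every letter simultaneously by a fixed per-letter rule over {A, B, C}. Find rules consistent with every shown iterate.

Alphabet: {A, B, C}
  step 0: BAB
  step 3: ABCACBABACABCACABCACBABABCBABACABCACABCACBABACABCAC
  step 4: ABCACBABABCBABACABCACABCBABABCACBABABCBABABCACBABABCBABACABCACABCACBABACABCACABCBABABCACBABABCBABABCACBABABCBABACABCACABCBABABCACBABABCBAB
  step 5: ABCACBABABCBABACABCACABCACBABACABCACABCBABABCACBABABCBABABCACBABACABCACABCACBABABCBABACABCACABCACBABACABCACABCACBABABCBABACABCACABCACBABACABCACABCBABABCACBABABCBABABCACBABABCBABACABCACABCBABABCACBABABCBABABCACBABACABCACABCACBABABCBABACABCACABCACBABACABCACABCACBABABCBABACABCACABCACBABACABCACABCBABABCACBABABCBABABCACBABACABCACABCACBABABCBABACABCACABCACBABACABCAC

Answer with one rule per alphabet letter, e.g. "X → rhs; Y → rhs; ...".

  step 4 ⇒ step 5: ABCACBABABCBABACABCACABCBABABCACBABABCBABABCACBABABCBABACABCACABCACBABACABCACABCBABABCACBABABCBABABCACBABABCBABACABCACABCBABABCACBABABCBAB ⇒ ABC·AC·BAB·ABC·BAB·AC·ABC·AC·ABC·AC·BAB·AC·ABC·AC·ABC·BAB·ABC·AC·BAB·ABC·BAB·ABC·AC·BAB·AC·ABC·AC·ABC·AC·BAB·ABC·BAB·AC·ABC·AC·ABC·AC·BAB·AC·ABC·AC·ABC·AC·BAB·ABC·BAB·AC·ABC·AC·ABC·AC·BAB·AC·ABC·AC·ABC·BAB·ABC·AC·BAB·ABC·BAB·ABC·AC·BAB·ABC·BAB·AC·ABC·AC·ABC·BAB·ABC·AC·BAB·ABC·BAB·ABC·AC·BAB·AC·ABC·AC·ABC·AC·BAB·ABC·BAB·AC·ABC·AC·ABC·AC·BAB·AC·ABC·AC·ABC·AC·BAB·ABC·BAB·AC·ABC·AC·ABC·AC·BAB·AC·ABC·AC·ABC·BAB·ABC·AC·BAB·ABC·BAB·ABC·AC·BAB·AC·ABC·AC·ABC·AC·BAB·ABC·BAB·AC·ABC·AC·ABC·AC·BAB·AC·ABC·AC
    A ↦ ABC
    B ↦ AC
    C ↦ BAB

A->ABC, B->AC, C->BAB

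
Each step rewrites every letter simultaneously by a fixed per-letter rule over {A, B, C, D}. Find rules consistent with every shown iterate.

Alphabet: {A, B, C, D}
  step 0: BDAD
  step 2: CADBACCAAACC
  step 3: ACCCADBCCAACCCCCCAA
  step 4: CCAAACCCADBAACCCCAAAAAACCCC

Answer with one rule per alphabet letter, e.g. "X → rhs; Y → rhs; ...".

A->CC, B->DB, C->A, D->CA

  step 3 ⇒ step 4: ACCCADBCCAACCCCCCAA ⇒ CC·A·A·A·CC·CA·DB·A·A·CC·CC·A·A·A·A·A·A·CC·CC
    A ↦ CC
    B ↦ DB
    C ↦ A
    D ↦ CA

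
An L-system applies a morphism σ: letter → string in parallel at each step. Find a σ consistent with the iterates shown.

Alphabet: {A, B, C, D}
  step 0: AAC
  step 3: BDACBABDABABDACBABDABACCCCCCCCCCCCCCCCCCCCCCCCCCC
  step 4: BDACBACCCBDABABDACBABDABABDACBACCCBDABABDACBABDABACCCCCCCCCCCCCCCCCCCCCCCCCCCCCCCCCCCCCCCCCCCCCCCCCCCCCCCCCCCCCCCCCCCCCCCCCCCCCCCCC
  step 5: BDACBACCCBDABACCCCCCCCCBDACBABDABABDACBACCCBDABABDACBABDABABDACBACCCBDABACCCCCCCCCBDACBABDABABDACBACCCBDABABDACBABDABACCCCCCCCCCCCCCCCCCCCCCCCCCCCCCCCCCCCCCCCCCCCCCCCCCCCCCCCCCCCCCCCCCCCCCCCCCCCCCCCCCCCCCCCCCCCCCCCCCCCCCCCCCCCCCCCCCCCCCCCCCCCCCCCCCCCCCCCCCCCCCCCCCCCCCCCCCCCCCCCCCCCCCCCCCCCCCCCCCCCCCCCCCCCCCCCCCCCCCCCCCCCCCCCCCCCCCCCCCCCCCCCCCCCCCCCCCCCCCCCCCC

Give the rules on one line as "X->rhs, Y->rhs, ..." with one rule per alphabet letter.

  step 4 ⇒ step 5: BDACBACCCBDABABDACBABDABABDACBACCCBDABABDACBABDABACCCCCCCCCCCCCCCCCCCCCCCCCCCCCCCCCCCCCCCCCCCCCCCCCCCCCCCCCCCCCCCCCCCCCCCCCCCCCCCCC ⇒ BDA·C·BA·CCC·BDA·BA·CCC·CCC·CCC·BDA·C·BA·BDA·BA·BDA·C·BA·CCC·BDA·BA·BDA·C·BA·BDA·BA·BDA·C·BA·CCC·BDA·BA·CCC·CCC·CCC·BDA·C·BA·BDA·BA·BDA·C·BA·CCC·BDA·BA·BDA·C·BA·BDA·BA·CCC·CCC·CCC·CCC·CCC·CCC·CCC·CCC·CCC·CCC·CCC·CCC·CCC·CCC·CCC·CCC·CCC·CCC·CCC·CCC·CCC·CCC·CCC·CCC·CCC·CCC·CCC·CCC·CCC·CCC·CCC·CCC·CCC·CCC·CCC·CCC·CCC·CCC·CCC·CCC·CCC·CCC·CCC·CCC·CCC·CCC·CCC·CCC·CCC·CCC·CCC·CCC·CCC·CCC·CCC·CCC·CCC·CCC·CCC·CCC·CCC·CCC·CCC·CCC·CCC·CCC·CCC·CCC·CCC·CCC·CCC·CCC·CCC·CCC·CCC·CCC·CCC·CCC·CCC·CCC·CCC
    A ↦ BA
    B ↦ BDA
    C ↦ CCC
    D ↦ C

A->BA, B->BDA, C->CCC, D->C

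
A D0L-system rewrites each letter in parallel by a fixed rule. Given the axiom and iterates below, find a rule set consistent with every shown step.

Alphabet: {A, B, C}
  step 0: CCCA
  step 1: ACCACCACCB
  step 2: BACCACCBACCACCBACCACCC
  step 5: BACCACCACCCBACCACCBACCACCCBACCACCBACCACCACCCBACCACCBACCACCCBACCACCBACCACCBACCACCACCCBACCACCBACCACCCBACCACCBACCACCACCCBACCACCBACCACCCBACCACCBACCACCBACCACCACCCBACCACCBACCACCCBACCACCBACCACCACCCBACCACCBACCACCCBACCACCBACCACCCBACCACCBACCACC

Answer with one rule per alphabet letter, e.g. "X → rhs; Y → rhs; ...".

A->B, B->C, C->ACC

  step 1 ⇒ step 2: ACCACCACCB ⇒ B·ACC·ACC·B·ACC·ACC·B·ACC·ACC·C
    A ↦ B
    B ↦ C
    C ↦ ACC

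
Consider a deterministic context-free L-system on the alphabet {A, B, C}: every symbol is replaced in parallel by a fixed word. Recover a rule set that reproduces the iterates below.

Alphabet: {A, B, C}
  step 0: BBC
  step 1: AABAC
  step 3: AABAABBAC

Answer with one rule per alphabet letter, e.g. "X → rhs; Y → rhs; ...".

A->B, B->A, C->BAC

  step 0 ⇒ step 1: BBC ⇒ A·A·BAC
    B ↦ A
    C ↦ BAC
    A ↦ B  (constrained at step 1)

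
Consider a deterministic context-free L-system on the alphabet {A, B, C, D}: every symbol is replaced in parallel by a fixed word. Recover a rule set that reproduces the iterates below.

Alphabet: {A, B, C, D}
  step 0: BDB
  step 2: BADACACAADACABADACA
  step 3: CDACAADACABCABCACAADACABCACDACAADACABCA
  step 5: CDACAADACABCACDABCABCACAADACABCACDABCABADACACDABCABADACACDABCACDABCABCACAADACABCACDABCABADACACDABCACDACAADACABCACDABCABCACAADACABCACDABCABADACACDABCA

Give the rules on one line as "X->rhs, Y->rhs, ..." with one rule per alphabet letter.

A->CA, B->CDA, C->B, D->ADA

  step 2 ⇒ step 3: BADACACAADACABADACA ⇒ CDA·CA·ADA·CA·B·CA·B·CA·CA·ADA·CA·B·CA·CDA·CA·ADA·CA·B·CA
    A ↦ CA
    B ↦ CDA
    C ↦ B
    D ↦ ADA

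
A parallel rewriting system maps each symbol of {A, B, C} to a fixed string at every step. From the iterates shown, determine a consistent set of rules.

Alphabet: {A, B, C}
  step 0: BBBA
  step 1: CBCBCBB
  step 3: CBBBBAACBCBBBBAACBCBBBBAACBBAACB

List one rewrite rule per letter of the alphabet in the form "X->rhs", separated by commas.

A->B, B->CB, C->BAA

  step 0 ⇒ step 1: BBBA ⇒ CB·CB·CB·B
    A ↦ B
    B ↦ CB
    C ↦ BAA  (constrained at step 1)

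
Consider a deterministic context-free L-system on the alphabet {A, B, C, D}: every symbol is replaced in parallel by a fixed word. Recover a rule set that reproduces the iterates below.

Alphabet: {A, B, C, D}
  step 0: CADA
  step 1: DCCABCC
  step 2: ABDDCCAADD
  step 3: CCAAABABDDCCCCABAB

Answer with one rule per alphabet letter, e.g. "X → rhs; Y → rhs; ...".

  step 2 ⇒ step 3: ABDDCCAADD ⇒ CC·AA·AB·AB·D·D·CC·CC·AB·AB
    A ↦ CC
    B ↦ AA
    C ↦ D
    D ↦ AB

A->CC, B->AA, C->D, D->AB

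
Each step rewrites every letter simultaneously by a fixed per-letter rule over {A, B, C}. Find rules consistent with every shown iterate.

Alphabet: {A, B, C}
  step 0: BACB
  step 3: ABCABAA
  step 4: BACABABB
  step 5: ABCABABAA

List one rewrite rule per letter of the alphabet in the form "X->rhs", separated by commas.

A->B, B->A, C->CA

  step 4 ⇒ step 5: BACABABB ⇒ A·B·CA·B·A·B·A·A
    A ↦ B
    B ↦ A
    C ↦ CA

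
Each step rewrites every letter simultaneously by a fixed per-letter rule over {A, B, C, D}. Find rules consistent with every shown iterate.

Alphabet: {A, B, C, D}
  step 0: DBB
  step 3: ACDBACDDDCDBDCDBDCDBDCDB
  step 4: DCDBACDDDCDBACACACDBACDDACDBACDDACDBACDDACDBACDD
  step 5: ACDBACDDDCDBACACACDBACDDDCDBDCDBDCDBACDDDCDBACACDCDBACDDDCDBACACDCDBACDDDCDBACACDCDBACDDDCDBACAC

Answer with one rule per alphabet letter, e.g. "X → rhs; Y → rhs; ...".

A->DC, B->DD, C->DB, D->AC

  step 4 ⇒ step 5: DCDBACDDDCDBACACACDBACDDACDBACDDACDBACDDACDBACDD ⇒ AC·DB·AC·DD·DC·DB·AC·AC·AC·DB·AC·DD·DC·DB·DC·DB·DC·DB·AC·DD·DC·DB·AC·AC·DC·DB·AC·DD·DC·DB·AC·AC·DC·DB·AC·DD·DC·DB·AC·AC·DC·DB·AC·DD·DC·DB·AC·AC
    A ↦ DC
    B ↦ DD
    C ↦ DB
    D ↦ AC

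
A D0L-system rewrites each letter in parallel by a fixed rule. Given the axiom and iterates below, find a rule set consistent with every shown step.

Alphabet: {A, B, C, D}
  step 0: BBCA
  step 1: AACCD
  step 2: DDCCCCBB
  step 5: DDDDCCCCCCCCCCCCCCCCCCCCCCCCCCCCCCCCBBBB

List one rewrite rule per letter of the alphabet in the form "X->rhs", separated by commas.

  step 1 ⇒ step 2: AACCD ⇒ D·D·CC·CC·BB
    A ↦ D
    C ↦ CC
    D ↦ BB
  step 0 ⇒ step 1: BBCA ⇒ A·A·CC·D
    B ↦ A

A->D, B->A, C->CC, D->BB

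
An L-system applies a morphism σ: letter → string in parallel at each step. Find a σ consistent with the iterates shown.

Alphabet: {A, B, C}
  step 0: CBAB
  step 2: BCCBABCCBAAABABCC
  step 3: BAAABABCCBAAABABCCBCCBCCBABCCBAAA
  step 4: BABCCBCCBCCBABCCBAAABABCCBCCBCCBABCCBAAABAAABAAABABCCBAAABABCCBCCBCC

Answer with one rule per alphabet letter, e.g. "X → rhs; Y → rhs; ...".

  step 3 ⇒ step 4: BAAABABCCBAAABABCCBCCBCCBABCCBAAA ⇒ BA·BCC·BCC·BCC·BA·BCC·BA·A·A·BA·BCC·BCC·BCC·BA·BCC·BA·A·A·BA·A·A·BA·A·A·BA·BCC·BA·A·A·BA·BCC·BCC·BCC
    A ↦ BCC
    B ↦ BA
    C ↦ A

A->BCC, B->BA, C->A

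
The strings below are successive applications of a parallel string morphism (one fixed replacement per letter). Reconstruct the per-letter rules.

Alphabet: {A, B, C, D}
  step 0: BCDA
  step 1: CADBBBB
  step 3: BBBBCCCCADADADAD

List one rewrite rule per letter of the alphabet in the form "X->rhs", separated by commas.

  step 0 ⇒ step 1: BCDA ⇒ C·AD·BB·BB
    A ↦ BB
    B ↦ C
    C ↦ AD
    D ↦ BB

A->BB, B->C, C->AD, D->BB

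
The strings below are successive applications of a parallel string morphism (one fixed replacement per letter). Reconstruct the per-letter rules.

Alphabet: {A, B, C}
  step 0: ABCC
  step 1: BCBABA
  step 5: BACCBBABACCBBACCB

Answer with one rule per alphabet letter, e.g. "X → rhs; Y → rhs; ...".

  step 0 ⇒ step 1: ABCC ⇒ B·C·BA·BA
    A ↦ B
    B ↦ C
    C ↦ BA

A->B, B->C, C->BA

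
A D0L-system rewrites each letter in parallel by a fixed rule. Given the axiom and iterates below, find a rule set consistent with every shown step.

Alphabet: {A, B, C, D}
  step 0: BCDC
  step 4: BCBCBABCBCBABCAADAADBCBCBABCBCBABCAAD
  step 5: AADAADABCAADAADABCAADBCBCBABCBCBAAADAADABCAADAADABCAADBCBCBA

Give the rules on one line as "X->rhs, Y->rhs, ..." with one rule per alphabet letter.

A->BC, B->A, C->AD, D->BA

  step 4 ⇒ step 5: BCBCBABCBCBABCAADAADBCBCBABCBCBABCAAD ⇒ A·AD·A·AD·A·BC·A·AD·A·AD·A·BC·A·AD·BC·BC·BA·BC·BC·BA·A·AD·A·AD·A·BC·A·AD·A·AD·A·BC·A·AD·BC·BC·BA
    A ↦ BC
    B ↦ A
    C ↦ AD
    D ↦ BA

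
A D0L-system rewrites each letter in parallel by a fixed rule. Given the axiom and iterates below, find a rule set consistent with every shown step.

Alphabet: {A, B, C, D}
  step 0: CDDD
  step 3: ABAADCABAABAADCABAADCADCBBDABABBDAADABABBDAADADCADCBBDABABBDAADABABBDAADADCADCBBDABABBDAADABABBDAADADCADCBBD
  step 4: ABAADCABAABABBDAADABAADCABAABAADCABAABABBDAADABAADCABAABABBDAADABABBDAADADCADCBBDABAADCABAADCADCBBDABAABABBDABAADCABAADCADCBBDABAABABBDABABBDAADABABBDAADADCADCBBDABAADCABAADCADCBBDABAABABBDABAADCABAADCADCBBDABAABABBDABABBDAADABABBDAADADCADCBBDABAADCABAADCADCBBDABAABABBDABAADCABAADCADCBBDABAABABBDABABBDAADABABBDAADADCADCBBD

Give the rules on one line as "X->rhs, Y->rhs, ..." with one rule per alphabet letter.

A->ABA, B->ADC, C->AAD, D->BBD

  step 3 ⇒ step 4: ABAADCABAABAADCABAADCADCBBDABABBDAADABABBDAADADCADCBBDABABBDAADABABBDAADADCADCBBDABABBDAADABABBDAADADCADCBBD ⇒ ABA·ADC·ABA·ABA·BBD·AAD·ABA·ADC·ABA·ABA·ADC·ABA·ABA·BBD·AAD·ABA·ADC·ABA·ABA·BBD·AAD·ABA·BBD·AAD·ADC·ADC·BBD·ABA·ADC·ABA·ADC·ADC·BBD·ABA·ABA·BBD·ABA·ADC·ABA·ADC·ADC·BBD·ABA·ABA·BBD·ABA·BBD·AAD·ABA·BBD·AAD·ADC·ADC·BBD·ABA·ADC·ABA·ADC·ADC·BBD·ABA·ABA·BBD·ABA·ADC·ABA·ADC·ADC·BBD·ABA·ABA·BBD·ABA·BBD·AAD·ABA·BBD·AAD·ADC·ADC·BBD·ABA·ADC·ABA·ADC·ADC·BBD·ABA·ABA·BBD·ABA·ADC·ABA·ADC·ADC·BBD·ABA·ABA·BBD·ABA·BBD·AAD·ABA·BBD·AAD·ADC·ADC·BBD
    A ↦ ABA
    B ↦ ADC
    C ↦ AAD
    D ↦ BBD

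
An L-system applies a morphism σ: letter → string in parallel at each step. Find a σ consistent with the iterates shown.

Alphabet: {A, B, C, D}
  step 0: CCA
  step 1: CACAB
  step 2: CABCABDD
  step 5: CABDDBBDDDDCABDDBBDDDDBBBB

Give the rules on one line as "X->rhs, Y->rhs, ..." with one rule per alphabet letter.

  step 1 ⇒ step 2: CACAB ⇒ CA·B·CA·B·DD
    A ↦ B
    B ↦ DD
    C ↦ CA
    D ↦ B  (constrained at step 2)

A->B, B->DD, C->CA, D->B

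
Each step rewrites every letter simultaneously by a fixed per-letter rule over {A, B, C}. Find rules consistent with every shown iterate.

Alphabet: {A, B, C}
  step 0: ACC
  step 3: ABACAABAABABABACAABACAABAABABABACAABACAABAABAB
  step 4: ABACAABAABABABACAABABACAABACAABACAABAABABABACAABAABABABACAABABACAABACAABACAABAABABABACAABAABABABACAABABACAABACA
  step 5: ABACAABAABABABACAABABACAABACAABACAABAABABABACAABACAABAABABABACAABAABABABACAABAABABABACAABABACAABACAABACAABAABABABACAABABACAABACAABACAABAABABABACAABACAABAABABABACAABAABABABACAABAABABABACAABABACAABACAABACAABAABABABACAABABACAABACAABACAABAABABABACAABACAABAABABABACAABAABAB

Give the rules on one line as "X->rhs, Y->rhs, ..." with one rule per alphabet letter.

A->AB, B->ACA, C->AAB

  step 4 ⇒ step 5: ABACAABAABABABACAABABACAABACAABACAABAABABABACAABAABABABACAABABACAABACAABACAABAABABABACAABAABABABACAABABACAABACA ⇒ AB·ACA·AB·AAB·AB·AB·ACA·AB·AB·ACA·AB·ACA·AB·ACA·AB·AAB·AB·AB·ACA·AB·ACA·AB·AAB·AB·AB·ACA·AB·AAB·AB·AB·ACA·AB·AAB·AB·AB·ACA·AB·AB·ACA·AB·ACA·AB·ACA·AB·AAB·AB·AB·ACA·AB·AB·ACA·AB·ACA·AB·ACA·AB·AAB·AB·AB·ACA·AB·ACA·AB·AAB·AB·AB·ACA·AB·AAB·AB·AB·ACA·AB·AAB·AB·AB·ACA·AB·AB·ACA·AB·ACA·AB·ACA·AB·AAB·AB·AB·ACA·AB·AB·ACA·AB·ACA·AB·ACA·AB·AAB·AB·AB·ACA·AB·ACA·AB·AAB·AB·AB·ACA·AB·AAB·AB
    A ↦ AB
    B ↦ ACA
    C ↦ AAB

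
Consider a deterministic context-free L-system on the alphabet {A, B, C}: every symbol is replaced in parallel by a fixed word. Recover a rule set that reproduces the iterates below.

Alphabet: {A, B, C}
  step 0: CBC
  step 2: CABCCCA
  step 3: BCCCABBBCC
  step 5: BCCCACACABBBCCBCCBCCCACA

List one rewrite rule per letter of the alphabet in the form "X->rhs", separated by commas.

A->CC, B->CA, C->B

  step 2 ⇒ step 3: CABCCCA ⇒ B·CC·CA·B·B·B·CC
    A ↦ CC
    B ↦ CA
    C ↦ B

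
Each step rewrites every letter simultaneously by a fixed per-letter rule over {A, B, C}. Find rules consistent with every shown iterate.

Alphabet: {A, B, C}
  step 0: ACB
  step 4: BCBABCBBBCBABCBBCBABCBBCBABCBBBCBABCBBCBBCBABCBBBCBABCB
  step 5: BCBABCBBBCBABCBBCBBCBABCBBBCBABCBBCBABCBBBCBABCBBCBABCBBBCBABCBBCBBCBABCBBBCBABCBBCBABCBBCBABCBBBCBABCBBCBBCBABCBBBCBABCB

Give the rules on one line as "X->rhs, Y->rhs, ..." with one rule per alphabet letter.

  step 4 ⇒ step 5: BCBABCBBBCBABCBBCBABCBBCBABCBBBCBABCBBCBBCBABCBBBCBABCB ⇒ BCB·A·BCB·B·BCB·A·BCB·BCB·BCB·A·BCB·B·BCB·A·BCB·BCB·A·BCB·B·BCB·A·BCB·BCB·A·BCB·B·BCB·A·BCB·BCB·BCB·A·BCB·B·BCB·A·BCB·BCB·A·BCB·BCB·A·BCB·B·BCB·A·BCB·BCB·BCB·A·BCB·B·BCB·A·BCB
    A ↦ B
    B ↦ BCB
    C ↦ A

A->B, B->BCB, C->A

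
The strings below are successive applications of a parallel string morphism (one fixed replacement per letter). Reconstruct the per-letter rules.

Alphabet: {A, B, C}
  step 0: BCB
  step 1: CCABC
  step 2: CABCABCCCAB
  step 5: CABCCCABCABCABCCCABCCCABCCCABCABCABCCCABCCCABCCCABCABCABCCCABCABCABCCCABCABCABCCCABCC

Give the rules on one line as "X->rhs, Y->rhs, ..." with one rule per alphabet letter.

A->C, B->C, C->CAB

  step 1 ⇒ step 2: CCABC ⇒ CAB·CAB·C·C·CAB
    A ↦ C
    B ↦ C
    C ↦ CAB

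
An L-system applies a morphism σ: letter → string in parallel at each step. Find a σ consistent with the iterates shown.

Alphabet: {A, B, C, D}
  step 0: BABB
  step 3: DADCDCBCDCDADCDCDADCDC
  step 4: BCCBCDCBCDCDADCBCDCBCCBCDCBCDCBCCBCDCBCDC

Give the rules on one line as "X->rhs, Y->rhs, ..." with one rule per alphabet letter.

A->C, B->DA, C->DC, D->BC

  step 3 ⇒ step 4: DADCDCBCDCDADCDCDADCDC ⇒ BC·C·BC·DC·BC·DC·DA·DC·BC·DC·BC·C·BC·DC·BC·DC·BC·C·BC·DC·BC·DC
    A ↦ C
    B ↦ DA
    C ↦ DC
    D ↦ BC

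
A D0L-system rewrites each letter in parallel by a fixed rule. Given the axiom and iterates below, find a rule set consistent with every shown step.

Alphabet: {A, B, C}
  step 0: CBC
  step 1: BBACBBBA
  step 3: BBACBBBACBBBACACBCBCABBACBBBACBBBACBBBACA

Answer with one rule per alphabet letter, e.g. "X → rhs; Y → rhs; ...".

A->CA, B->CB, C->BBA

  step 0 ⇒ step 1: CBC ⇒ BBA·CB·BBA
    B ↦ CB
    C ↦ BBA
    A ↦ CA  (constrained at step 1)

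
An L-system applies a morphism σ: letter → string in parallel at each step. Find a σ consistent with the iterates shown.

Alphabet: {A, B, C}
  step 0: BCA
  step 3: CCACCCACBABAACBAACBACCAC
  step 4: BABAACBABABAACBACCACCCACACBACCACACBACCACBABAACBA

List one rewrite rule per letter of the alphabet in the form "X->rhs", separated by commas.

A->AC, B->CC, C->BA

  step 3 ⇒ step 4: CCACCCACBABAACBAACBACCAC ⇒ BA·BA·AC·BA·BA·BA·AC·BA·CC·AC·CC·AC·AC·BA·CC·AC·AC·BA·CC·AC·BA·BA·AC·BA
    A ↦ AC
    B ↦ CC
    C ↦ BA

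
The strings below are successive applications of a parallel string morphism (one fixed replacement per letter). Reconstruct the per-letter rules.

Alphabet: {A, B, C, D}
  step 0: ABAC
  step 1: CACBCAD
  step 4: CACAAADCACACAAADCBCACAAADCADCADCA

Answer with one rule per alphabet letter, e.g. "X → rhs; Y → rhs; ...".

A->CA, B->CB, C->D, D->AA

  step 0 ⇒ step 1: ABAC ⇒ CA·CB·CA·D
    A ↦ CA
    B ↦ CB
    C ↦ D
    D ↦ AA  (constrained at step 1)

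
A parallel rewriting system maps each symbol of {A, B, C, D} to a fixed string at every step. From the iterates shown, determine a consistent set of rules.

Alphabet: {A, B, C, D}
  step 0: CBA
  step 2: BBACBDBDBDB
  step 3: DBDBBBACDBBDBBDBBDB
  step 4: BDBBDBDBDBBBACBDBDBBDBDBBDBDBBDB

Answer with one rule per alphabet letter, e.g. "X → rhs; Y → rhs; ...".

  step 3 ⇒ step 4: DBDBBBACDBBDBBDBBDB ⇒ B·DB·B·DB·DB·DB·BB·AC·B·DB·DB·B·DB·DB·B·DB·DB·B·DB
    A ↦ BB
    B ↦ DB
    C ↦ AC
    D ↦ B

A->BB, B->DB, C->AC, D->B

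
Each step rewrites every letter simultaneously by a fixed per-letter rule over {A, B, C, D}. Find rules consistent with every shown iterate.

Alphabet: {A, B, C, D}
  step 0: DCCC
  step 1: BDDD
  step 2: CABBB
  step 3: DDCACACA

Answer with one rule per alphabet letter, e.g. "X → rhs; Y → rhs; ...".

A->D, B->CA, C->D, D->B

  step 2 ⇒ step 3: CABBB ⇒ D·D·CA·CA·CA
    A ↦ D
    B ↦ CA
    C ↦ D
  step 0 ⇒ step 1: DCCC ⇒ B·D·D·D
    D ↦ B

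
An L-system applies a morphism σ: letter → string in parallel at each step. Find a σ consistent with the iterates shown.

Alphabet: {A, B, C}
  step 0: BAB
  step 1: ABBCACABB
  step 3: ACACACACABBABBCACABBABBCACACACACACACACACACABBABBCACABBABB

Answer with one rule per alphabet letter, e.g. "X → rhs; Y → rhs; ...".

A->CAC, B->ABB, C->A

  step 0 ⇒ step 1: BAB ⇒ ABB·CAC·ABB
    A ↦ CAC
    B ↦ ABB
    C ↦ A  (constrained at step 1)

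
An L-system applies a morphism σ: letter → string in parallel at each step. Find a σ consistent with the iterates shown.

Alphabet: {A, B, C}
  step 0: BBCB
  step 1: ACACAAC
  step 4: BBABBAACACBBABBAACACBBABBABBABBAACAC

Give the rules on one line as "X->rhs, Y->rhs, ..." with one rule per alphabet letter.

A->BB, B->AC, C->A

  step 0 ⇒ step 1: BBCB ⇒ AC·AC·A·AC
    B ↦ AC
    C ↦ A
    A ↦ BB  (constrained at step 1)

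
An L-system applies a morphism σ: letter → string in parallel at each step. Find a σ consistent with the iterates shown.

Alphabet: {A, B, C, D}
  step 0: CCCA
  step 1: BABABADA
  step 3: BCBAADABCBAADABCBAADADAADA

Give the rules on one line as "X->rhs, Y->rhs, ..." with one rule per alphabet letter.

  step 0 ⇒ step 1: CCCA ⇒ BA·BA·BA·DA
    A ↦ DA
    C ↦ BA
    B ↦ BC  (constrained at step 1)
    D ↦ A  (constrained at step 1)

A->DA, B->BC, C->BA, D->A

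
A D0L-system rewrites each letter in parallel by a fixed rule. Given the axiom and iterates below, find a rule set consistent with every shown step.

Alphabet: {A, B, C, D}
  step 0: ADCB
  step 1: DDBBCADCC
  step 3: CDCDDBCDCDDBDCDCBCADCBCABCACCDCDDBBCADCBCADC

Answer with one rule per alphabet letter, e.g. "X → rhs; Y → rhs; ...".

  step 0 ⇒ step 1: ADCB ⇒ DDB·BCA·DC·C
    A ↦ DDB
    B ↦ C
    C ↦ DC
    D ↦ BCA

A->DDB, B->C, C->DC, D->BCA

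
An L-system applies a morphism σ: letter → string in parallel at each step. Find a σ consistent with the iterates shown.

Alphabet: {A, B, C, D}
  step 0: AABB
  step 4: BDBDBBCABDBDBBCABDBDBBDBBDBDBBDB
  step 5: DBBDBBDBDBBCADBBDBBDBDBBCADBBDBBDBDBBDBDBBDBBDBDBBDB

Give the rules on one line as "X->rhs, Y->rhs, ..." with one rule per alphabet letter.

A->CA, B->DB, C->B, D->B

  step 4 ⇒ step 5: BDBDBBCABDBDBBCABDBDBBDBBDBDBBDB ⇒ DB·B·DB·B·DB·DB·B·CA·DB·B·DB·B·DB·DB·B·CA·DB·B·DB·B·DB·DB·B·DB·DB·B·DB·B·DB·DB·B·DB
    A ↦ CA
    B ↦ DB
    C ↦ B
    D ↦ B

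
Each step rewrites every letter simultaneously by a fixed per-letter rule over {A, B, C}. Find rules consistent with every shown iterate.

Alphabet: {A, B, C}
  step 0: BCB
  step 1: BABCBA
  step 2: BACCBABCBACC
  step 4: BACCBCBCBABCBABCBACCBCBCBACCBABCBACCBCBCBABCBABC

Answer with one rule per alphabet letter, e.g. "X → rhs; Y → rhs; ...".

A->CC, B->BA, C->BC

  step 1 ⇒ step 2: BABCBA ⇒ BA·CC·BA·BC·BA·CC
    A ↦ CC
    B ↦ BA
    C ↦ BC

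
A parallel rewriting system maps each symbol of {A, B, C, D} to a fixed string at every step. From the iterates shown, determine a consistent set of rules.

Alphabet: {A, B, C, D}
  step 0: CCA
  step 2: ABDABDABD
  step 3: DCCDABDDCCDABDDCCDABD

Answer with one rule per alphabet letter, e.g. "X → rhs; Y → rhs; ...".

A->D, B->CCD, C->D, D->ABD

  step 2 ⇒ step 3: ABDABDABD ⇒ D·CCD·ABD·D·CCD·ABD·D·CCD·ABD
    A ↦ D
    B ↦ CCD
    D ↦ ABD
    C ↦ D  (constrained at step 0)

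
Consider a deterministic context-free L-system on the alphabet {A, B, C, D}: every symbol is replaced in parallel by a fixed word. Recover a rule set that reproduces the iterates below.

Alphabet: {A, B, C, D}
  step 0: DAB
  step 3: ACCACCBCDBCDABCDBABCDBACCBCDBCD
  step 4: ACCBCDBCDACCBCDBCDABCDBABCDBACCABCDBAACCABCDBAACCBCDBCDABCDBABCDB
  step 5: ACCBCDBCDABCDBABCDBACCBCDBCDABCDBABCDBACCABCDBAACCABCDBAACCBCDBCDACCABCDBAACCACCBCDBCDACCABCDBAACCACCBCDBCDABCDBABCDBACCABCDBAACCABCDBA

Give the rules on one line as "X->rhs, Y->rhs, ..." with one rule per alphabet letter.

A->ACC, B->A, C->BCD, D->B

  step 4 ⇒ step 5: ACCBCDBCDACCBCDBCDABCDBABCDBACCABCDBAACCABCDBAACCBCDBCDABCDBABCDB ⇒ ACC·BCD·BCD·A·BCD·B·A·BCD·B·ACC·BCD·BCD·A·BCD·B·A·BCD·B·ACC·A·BCD·B·A·ACC·A·BCD·B·A·ACC·BCD·BCD·ACC·A·BCD·B·A·ACC·ACC·BCD·BCD·ACC·A·BCD·B·A·ACC·ACC·BCD·BCD·A·BCD·B·A·BCD·B·ACC·A·BCD·B·A·ACC·A·BCD·B·A
    A ↦ ACC
    B ↦ A
    C ↦ BCD
    D ↦ B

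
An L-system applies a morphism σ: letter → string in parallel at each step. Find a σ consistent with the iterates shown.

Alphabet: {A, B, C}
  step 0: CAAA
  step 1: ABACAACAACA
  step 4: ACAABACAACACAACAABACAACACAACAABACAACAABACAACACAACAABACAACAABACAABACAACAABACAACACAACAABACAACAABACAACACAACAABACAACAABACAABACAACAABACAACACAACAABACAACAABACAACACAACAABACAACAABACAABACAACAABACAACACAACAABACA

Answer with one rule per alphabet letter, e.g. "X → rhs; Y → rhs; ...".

A->ACA, B->CA, C->AB

  step 0 ⇒ step 1: CAAA ⇒ AB·ACA·ACA·ACA
    A ↦ ACA
    C ↦ AB
    B ↦ CA  (constrained at step 1)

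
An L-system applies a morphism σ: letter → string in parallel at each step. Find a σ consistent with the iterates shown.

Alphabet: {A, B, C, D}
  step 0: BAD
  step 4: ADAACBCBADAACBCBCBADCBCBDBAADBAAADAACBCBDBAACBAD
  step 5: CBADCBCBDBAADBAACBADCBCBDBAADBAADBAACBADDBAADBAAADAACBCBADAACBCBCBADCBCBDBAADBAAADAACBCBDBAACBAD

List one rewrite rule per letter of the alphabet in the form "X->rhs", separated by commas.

A->CB, B->AA, C->DB, D->AD

  step 4 ⇒ step 5: ADAACBCBADAACBCBCBADCBCBDBAADBAAADAACBCBDBAACBAD ⇒ CB·AD·CB·CB·DB·AA·DB·AA·CB·AD·CB·CB·DB·AA·DB·AA·DB·AA·CB·AD·DB·AA·DB·AA·AD·AA·CB·CB·AD·AA·CB·CB·CB·AD·CB·CB·DB·AA·DB·AA·AD·AA·CB·CB·DB·AA·CB·AD
    A ↦ CB
    B ↦ AA
    C ↦ DB
    D ↦ AD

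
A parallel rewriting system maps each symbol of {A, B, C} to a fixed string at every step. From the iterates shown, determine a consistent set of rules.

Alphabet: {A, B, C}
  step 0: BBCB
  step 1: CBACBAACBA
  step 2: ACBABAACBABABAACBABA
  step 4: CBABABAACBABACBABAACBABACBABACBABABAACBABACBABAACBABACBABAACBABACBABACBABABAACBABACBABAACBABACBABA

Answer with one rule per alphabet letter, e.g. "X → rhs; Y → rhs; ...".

  step 1 ⇒ step 2: CBACBAACBA ⇒ A·CBA·BA·A·CBA·BA·BA·A·CBA·BA
    A ↦ BA
    B ↦ CBA
    C ↦ A

A->BA, B->CBA, C->A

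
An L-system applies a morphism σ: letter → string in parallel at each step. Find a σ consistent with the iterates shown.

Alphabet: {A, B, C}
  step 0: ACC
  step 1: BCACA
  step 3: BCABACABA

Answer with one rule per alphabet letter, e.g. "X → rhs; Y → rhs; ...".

A->B, B->A, C->CA

  step 0 ⇒ step 1: ACC ⇒ B·CA·CA
    A ↦ B
    C ↦ CA
    B ↦ A  (constrained at step 1)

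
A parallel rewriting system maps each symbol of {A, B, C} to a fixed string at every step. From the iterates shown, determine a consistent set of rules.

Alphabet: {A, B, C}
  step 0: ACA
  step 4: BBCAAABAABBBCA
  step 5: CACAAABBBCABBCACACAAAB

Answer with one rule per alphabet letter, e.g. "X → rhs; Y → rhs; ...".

  step 4 ⇒ step 5: BBCAAABAABBBCA ⇒ CA·CA·AA·B·B·B·CA·B·B·CA·CA·CA·AA·B
    A ↦ B
    B ↦ CA
    C ↦ AA

A->B, B->CA, C->AA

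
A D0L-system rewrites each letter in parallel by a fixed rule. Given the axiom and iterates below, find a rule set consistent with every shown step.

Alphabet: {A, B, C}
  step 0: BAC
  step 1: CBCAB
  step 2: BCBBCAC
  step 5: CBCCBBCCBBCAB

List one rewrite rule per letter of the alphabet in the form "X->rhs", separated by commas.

A->BCA, B->C, C->B

  step 1 ⇒ step 2: CBCAB ⇒ B·C·B·BCA·C
    A ↦ BCA
    B ↦ C
    C ↦ B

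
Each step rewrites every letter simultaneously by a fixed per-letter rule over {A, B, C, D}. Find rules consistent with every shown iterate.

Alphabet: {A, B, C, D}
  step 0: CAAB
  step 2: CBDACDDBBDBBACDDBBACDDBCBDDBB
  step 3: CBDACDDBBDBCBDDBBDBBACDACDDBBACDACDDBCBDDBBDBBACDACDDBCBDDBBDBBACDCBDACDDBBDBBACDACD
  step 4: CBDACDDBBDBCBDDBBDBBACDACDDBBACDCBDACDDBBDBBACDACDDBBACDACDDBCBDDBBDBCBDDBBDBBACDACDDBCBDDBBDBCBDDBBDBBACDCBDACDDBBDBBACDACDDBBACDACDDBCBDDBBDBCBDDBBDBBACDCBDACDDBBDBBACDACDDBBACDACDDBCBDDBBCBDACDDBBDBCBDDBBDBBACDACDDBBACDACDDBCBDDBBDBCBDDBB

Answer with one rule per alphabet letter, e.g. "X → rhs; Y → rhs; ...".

  step 3 ⇒ step 4: CBDACDDBBDBCBDDBBDBBACDACDDBBACDACDDBCBDDBBDBBACDACDDBCBDDBBDBBACDCBDACDDBBDBBACDACD ⇒ CBD·ACD·DBB·DB·CBD·DBB·DBB·ACD·ACD·DBB·ACD·CBD·ACD·DBB·DBB·ACD·ACD·DBB·ACD·ACD·DB·CBD·DBB·DB·CBD·DBB·DBB·ACD·ACD·DB·CBD·DBB·DB·CBD·DBB·DBB·ACD·CBD·ACD·DBB·DBB·ACD·ACD·DBB·ACD·ACD·DB·CBD·DBB·DB·CBD·DBB·DBB·ACD·CBD·ACD·DBB·DBB·ACD·ACD·DBB·ACD·ACD·DB·CBD·DBB·CBD·ACD·DBB·DB·CBD·DBB·DBB·ACD·ACD·DBB·ACD·ACD·DB·CBD·DBB·DB·CBD·DBB
    A ↦ DB
    B ↦ ACD
    C ↦ CBD
    D ↦ DBB

A->DB, B->ACD, C->CBD, D->DBB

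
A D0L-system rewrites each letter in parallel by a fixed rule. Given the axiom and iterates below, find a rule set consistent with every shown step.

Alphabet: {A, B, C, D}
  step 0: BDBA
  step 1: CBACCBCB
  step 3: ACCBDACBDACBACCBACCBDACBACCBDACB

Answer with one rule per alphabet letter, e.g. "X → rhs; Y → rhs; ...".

  step 0 ⇒ step 1: BDBA ⇒ CB·AC·CB·CB
    A ↦ CB
    B ↦ CB
    D ↦ AC
    C ↦ DA  (constrained at step 1)

A->CB, B->CB, C->DA, D->AC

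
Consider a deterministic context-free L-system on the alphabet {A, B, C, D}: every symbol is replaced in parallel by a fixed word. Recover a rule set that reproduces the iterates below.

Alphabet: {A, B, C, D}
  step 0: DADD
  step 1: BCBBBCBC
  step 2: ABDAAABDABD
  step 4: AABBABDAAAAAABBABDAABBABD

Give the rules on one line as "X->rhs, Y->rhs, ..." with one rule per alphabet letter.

A->BB, B->A, C->BD, D->BC

  step 1 ⇒ step 2: BCBBBCBC ⇒ A·BD·A·A·A·BD·A·BD
    B ↦ A
    C ↦ BD
  step 0 ⇒ step 1: DADD ⇒ BC·BB·BC·BC
    A ↦ BB
  step 0 ⇒ step 1: DADD ⇒ BC·BB·BC·BC
    D ↦ BC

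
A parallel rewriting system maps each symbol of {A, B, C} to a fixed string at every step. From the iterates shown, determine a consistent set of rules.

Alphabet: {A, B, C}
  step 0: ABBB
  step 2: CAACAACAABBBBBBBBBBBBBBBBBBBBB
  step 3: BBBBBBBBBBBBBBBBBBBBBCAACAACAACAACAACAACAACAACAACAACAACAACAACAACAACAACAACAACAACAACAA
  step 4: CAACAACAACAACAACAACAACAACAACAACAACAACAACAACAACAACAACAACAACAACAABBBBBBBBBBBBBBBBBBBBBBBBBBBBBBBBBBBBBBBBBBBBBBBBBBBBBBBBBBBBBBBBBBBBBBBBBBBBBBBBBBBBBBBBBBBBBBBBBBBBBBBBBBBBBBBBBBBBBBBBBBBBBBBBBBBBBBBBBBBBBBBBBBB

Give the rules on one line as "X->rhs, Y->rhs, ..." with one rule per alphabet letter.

  step 3 ⇒ step 4: BBBBBBBBBBBBBBBBBBBBBCAACAACAACAACAACAACAACAACAACAACAACAACAACAACAACAACAACAACAACAACAA ⇒ CAA·CAA·CAA·CAA·CAA·CAA·CAA·CAA·CAA·CAA·CAA·CAA·CAA·CAA·CAA·CAA·CAA·CAA·CAA·CAA·CAA·B·BBB·BBB·B·BBB·BBB·B·BBB·BBB·B·BBB·BBB·B·BBB·BBB·B·BBB·BBB·B·BBB·BBB·B·BBB·BBB·B·BBB·BBB·B·BBB·BBB·B·BBB·BBB·B·BBB·BBB·B·BBB·BBB·B·BBB·BBB·B·BBB·BBB·B·BBB·BBB·B·BBB·BBB·B·BBB·BBB·B·BBB·BBB·B·BBB·BBB·B·BBB·BBB
    A ↦ BBB
    B ↦ CAA
    C ↦ B

A->BBB, B->CAA, C->B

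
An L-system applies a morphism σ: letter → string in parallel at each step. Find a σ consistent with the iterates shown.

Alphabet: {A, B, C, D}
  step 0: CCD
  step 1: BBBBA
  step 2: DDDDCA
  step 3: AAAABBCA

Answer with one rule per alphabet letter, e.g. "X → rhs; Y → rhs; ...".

A->CA, B->D, C->BB, D->A

  step 2 ⇒ step 3: DDDDCA ⇒ A·A·A·A·BB·CA
    A ↦ CA
    C ↦ BB
    D ↦ A
  step 1 ⇒ step 2: BBBBA ⇒ D·D·D·D·CA
    B ↦ D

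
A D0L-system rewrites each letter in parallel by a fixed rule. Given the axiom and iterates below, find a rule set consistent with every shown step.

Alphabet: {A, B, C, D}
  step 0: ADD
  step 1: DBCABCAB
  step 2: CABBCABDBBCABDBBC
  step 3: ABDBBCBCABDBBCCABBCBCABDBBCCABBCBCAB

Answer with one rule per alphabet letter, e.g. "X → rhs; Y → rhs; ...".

  step 2 ⇒ step 3: CABBCABDBBCABDBBC ⇒ AB·DB·BC·BC·AB·DB·BC·CAB·BC·BC·AB·DB·BC·CAB·BC·BC·AB
    A ↦ DB
    B ↦ BC
    C ↦ AB
    D ↦ CAB

A->DB, B->BC, C->AB, D->CAB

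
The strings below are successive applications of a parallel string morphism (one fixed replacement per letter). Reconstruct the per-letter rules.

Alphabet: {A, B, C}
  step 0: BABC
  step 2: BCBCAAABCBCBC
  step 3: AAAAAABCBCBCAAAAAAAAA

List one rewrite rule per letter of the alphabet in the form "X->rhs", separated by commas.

  step 2 ⇒ step 3: BCBCAAABCBCBC ⇒ AA·A·AA·A·BC·BC·BC·AA·A·AA·A·AA·A
    A ↦ BC
    B ↦ AA
    C ↦ A

A->BC, B->AA, C->A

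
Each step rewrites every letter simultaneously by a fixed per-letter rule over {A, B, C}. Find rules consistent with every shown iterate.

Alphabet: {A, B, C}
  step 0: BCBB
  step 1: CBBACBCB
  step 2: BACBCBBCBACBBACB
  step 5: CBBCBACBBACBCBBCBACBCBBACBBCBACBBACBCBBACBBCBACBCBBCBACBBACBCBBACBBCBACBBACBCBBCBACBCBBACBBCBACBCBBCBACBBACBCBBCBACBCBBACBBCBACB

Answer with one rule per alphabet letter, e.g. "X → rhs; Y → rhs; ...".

  step 1 ⇒ step 2: CBBACBCB ⇒ BA·CB·CB·BC·BA·CB·BA·CB
    A ↦ BC
    B ↦ CB
    C ↦ BA

A->BC, B->CB, C->BA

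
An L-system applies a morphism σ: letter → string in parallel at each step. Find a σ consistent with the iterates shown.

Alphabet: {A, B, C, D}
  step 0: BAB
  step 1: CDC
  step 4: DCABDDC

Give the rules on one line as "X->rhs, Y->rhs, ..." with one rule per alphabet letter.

  step 0 ⇒ step 1: BAB ⇒ C·D·C
    A ↦ D
    B ↦ C
    C ↦ D  (constrained at step 1)
    D ↦ AB  (constrained at step 1)

A->D, B->C, C->D, D->AB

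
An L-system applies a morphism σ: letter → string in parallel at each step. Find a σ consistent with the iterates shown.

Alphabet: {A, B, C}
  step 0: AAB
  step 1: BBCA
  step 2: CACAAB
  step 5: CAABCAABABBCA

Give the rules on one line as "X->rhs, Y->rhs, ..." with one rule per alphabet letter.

  step 1 ⇒ step 2: BBCA ⇒ CA·CA·A·B
    A ↦ B
    B ↦ CA
    C ↦ A

A->B, B->CA, C->A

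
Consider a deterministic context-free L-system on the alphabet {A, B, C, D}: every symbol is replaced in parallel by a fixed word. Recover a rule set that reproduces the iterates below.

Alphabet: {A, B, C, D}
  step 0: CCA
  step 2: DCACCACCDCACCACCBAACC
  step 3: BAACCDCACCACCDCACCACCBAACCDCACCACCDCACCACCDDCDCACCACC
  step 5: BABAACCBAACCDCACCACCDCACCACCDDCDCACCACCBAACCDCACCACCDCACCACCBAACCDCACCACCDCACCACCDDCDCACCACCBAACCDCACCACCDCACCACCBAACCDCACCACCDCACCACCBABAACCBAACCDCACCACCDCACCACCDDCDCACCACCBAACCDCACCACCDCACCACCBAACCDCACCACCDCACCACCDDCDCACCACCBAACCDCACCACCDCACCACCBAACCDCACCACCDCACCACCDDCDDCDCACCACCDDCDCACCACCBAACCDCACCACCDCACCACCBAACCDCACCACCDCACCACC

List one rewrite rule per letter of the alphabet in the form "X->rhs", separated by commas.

  step 2 ⇒ step 3: DCACCACCDCACCACCBAACC ⇒ BA·ACC·DC·ACC·ACC·DC·ACC·ACC·BA·ACC·DC·ACC·ACC·DC·ACC·ACC·D·DC·DC·ACC·ACC
    A ↦ DC
    B ↦ D
    C ↦ ACC
    D ↦ BA

A->DC, B->D, C->ACC, D->BA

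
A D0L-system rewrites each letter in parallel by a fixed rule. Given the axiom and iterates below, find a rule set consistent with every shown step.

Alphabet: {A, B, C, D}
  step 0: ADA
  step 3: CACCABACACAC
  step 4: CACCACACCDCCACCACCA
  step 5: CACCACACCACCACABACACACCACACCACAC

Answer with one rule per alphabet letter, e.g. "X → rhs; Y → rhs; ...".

A->C, B->CD, C->CA, D->BA

  step 4 ⇒ step 5: CACCACACCDCCACCACCA ⇒ CA·C·CA·CA·C·CA·C·CA·CA·BA·CA·CA·C·CA·CA·C·CA·CA·C
    A ↦ C
    C ↦ CA
    D ↦ BA
  step 3 ⇒ step 4: CACCABACACAC ⇒ CA·C·CA·CA·C·CD·C·CA·C·CA·C·CA
    B ↦ CD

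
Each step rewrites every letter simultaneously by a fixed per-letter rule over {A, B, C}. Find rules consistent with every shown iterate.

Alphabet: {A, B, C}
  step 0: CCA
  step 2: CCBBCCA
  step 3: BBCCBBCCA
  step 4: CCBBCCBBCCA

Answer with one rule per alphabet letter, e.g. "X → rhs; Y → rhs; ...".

A->CCA, B->C, C->B

  step 3 ⇒ step 4: BBCCBBCCA ⇒ C·C·B·B·C·C·B·B·CCA
    A ↦ CCA
    B ↦ C
    C ↦ B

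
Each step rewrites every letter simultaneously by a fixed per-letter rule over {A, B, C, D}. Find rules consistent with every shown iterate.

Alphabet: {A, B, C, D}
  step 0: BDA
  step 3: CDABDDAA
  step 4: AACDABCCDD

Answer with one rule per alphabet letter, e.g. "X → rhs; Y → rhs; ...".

  step 3 ⇒ step 4: CDABDDAA ⇒ AA·C·D·AB·C·C·D·D
    A ↦ D
    B ↦ AB
    C ↦ AA
    D ↦ C

A->D, B->AB, C->AA, D->C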